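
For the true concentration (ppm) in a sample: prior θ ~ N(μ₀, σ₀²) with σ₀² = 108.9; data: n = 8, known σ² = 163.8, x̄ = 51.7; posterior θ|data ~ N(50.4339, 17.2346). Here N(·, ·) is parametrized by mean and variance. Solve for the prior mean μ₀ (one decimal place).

μ₀ = 43.7

With known observation variance, the Normal–Normal posterior has precision τ_n = τ₀ + n/σ² and mean μ_n = (τ₀μ₀ + (n/σ²)x̄)/τ_n.
Here τ₀ = 1/108.9 = 0.009183 and τ_data = 8/163.8 = 0.048840, so τ_n = 0.058023.
Rearranging for μ₀: μ₀ = (μ_n·τ_n − τ_data·x̄)/τ₀ = (50.4339·0.058023 − 0.048840·51.7) / 0.009183 = 0.401298/0.009183 ≈ 43.7.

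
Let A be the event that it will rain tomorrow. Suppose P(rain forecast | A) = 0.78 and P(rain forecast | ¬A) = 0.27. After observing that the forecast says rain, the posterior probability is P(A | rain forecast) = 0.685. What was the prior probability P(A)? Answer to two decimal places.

P(A) = 0.43

In odds form, posterior odds = prior odds × likelihood ratio, so prior odds = posterior odds ÷ LR.
Posterior odds = 0.685/(1−0.685) = 2.1746. LR = 0.78/0.27 = 2.8889.
Prior odds = 2.1746/2.8889 = 0.7527, so P(A) = 0.7527/(1+0.7527) ≈ 0.43.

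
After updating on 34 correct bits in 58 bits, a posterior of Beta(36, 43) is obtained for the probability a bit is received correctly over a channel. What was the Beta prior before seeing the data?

Beta(2, 19)

A Beta(α, β) prior with s successes and f failures in binomial data gives a Beta(α+s, β+f) posterior.
So α = 36 − 34 = 2 and β = 43 − 24 = 19.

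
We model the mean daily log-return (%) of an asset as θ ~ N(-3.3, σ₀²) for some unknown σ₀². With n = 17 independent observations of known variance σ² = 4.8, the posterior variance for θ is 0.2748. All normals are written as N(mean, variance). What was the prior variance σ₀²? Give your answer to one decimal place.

Posterior precision equals prior precision plus data precision: 1/σ_n² = 1/σ₀² + n/σ².
So 1/σ₀² = 1/0.2748 − 17/4.8 = 3.639010 − 3.541667 = 0.097343.
Hence σ₀² = 1/0.097343 ≈ 10.3.

σ₀² = 10.3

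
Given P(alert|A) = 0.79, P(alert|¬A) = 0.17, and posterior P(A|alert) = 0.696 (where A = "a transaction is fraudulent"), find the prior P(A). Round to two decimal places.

P(A) = 0.33

Bayes' rule in odds form gives O(A|E) = O(A)·[P(E|A)/P(E|¬A)], hence O(A) = O(A|E)/LR.
Posterior odds = 0.696/(1−0.696) = 2.2895. LR = 0.79/0.17 = 4.6471.
Prior odds = 2.2895/4.6471 = 0.4927, so P(A) = 0.4927/(1+0.4927) ≈ 0.33.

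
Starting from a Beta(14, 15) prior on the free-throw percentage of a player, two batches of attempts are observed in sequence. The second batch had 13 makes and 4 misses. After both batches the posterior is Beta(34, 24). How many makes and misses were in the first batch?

Sequential conjugate updates are equivalent to a single update on the pooled data, so total successes = posterior α − prior α and total failures = posterior β − prior β.
Total across both batches: 34−14=20 makes, 24−15=9 misses.
Subtract the second batch: 20−13=7 makes and 9−4=5 misses.

7 makes and 5 misses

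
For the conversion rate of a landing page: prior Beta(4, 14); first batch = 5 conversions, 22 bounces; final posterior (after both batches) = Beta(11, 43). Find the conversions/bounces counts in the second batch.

2 conversions and 7 bounces

Because Beta–binomial updating is additive in the counts, the combined data contributed (α_post−α_prior, β_post−β_prior) successes and failures.
Total across both batches: 11−4=7 conversions, 43−14=29 bounces.
Subtract the first batch: 7−5=2 conversions and 29−22=7 bounces.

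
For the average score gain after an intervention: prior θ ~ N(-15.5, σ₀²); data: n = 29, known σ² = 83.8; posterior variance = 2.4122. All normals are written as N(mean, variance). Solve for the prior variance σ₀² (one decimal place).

σ₀² = 14.6

For the Normal–Normal model with known σ², precisions add: τ_n = τ₀ + n/σ².
So 1/σ₀² = 1/2.4122 − 29/83.8 = 0.414559 − 0.346062 = 0.068497.
Hence σ₀² = 1/0.068497 ≈ 14.6.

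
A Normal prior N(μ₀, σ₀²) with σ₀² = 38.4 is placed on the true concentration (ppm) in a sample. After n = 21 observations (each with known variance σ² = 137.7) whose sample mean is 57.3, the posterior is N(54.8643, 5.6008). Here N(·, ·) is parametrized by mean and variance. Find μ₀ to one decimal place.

μ₀ = 40.6

With known observation variance, the Normal–Normal posterior has precision τ_n = τ₀ + n/σ² and mean μ_n = (τ₀μ₀ + (n/σ²)x̄)/τ_n.
Here τ₀ = 1/38.4 = 0.026042 and τ_data = 21/137.7 = 0.152505, so τ_n = 0.178547.
Rearranging for μ₀: μ₀ = (μ_n·τ_n − τ_data·x̄)/τ₀ = (54.8643·0.178547 − 0.152505·57.3) / 0.026042 = 1.057320/0.026042 ≈ 40.6.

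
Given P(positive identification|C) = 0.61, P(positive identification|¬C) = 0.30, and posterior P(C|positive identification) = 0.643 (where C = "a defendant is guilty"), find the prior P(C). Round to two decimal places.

Bayes' rule in odds form gives O(C|E) = O(C)·[P(E|C)/P(E|¬C)], hence O(C) = O(C|E)/LR.
Posterior odds = 0.643/(1−0.643) = 1.8011. LR = 0.61/0.30 = 2.0333.
Prior odds = 1.8011/2.0333 = 0.8858, so P(C) = 0.8858/(1+0.8858) ≈ 0.47.

P(C) = 0.47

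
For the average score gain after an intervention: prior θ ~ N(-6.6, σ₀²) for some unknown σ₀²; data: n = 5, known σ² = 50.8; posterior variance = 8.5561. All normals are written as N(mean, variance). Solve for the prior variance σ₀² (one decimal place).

σ₀² = 54.2

For the Normal–Normal model with known σ², precisions add: τ_n = τ₀ + n/σ².
So 1/σ₀² = 1/8.5561 − 5/50.8 = 0.116876 − 0.098425 = 0.018451.
Hence σ₀² = 1/0.018451 ≈ 54.2.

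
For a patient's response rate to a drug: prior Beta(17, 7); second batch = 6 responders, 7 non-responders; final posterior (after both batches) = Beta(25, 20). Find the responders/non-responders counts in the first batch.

2 responders and 6 non-responders

Sequential conjugate updates are equivalent to a single update on the pooled data, so total successes = posterior α − prior α and total failures = posterior β − prior β.
Total across both batches: 25−17=8 responders, 20−7=13 non-responders.
Subtract the second batch: 8−6=2 responders and 13−7=6 non-responders.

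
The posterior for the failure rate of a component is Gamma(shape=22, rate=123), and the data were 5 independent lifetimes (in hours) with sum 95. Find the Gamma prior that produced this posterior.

For an exponential likelihood with a Gamma(α, β) prior on the rate, n observations with total T give posterior Gamma(α+n, β+T).
So α = 22 − 5 = 17 and β = 123 − 95 = 28.

Gamma(shape=17, rate=28)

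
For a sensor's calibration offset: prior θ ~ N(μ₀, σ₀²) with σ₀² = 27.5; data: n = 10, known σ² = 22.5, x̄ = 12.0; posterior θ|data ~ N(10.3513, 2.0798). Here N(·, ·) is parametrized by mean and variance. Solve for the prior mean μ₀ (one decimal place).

The posterior mean is a precision-weighted average: μ_n = (τ₀μ₀ + τ_data·x̄)/(τ₀+τ_data), with τ₀=1/σ₀² and τ_data=n/σ².
Here τ₀ = 1/27.5 = 0.036364 and τ_data = 10/22.5 = 0.444444, so τ_n = 0.480808.
Rearranging for μ₀: μ₀ = (μ_n·τ_n − τ_data·x̄)/τ₀ = (10.3513·0.480808 − 0.444444·12.0) / 0.036364 = -0.356340/0.036364 ≈ -9.8.

μ₀ = -9.8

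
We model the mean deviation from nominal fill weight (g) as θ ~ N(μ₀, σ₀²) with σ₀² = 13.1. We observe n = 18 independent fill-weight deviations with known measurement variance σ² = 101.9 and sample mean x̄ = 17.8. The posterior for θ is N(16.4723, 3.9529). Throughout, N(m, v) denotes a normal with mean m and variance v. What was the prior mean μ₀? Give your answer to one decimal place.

μ₀ = 13.4

With known observation variance, the Normal–Normal posterior has precision τ_n = τ₀ + n/σ² and mean μ_n = (τ₀μ₀ + (n/σ²)x̄)/τ_n.
Here τ₀ = 1/13.1 = 0.076336 and τ_data = 18/101.9 = 0.176644, so τ_n = 0.252980.
Rearranging for μ₀: μ₀ = (μ_n·τ_n − τ_data·x̄)/τ₀ = (16.4723·0.252980 − 0.176644·17.8) / 0.076336 = 1.022899/0.076336 ≈ 13.4.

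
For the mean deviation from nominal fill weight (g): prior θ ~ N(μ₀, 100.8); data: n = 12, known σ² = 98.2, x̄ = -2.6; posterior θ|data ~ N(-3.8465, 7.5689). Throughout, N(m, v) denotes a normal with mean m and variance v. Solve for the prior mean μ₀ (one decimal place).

μ₀ = -19.2

The posterior mean is a precision-weighted average: μ_n = (τ₀μ₀ + τ_data·x̄)/(τ₀+τ_data), with τ₀=1/σ₀² and τ_data=n/σ².
Here τ₀ = 1/100.8 = 0.009921 and τ_data = 12/98.2 = 0.122200, so τ_n = 0.132121.
Rearranging for μ₀: μ₀ = (μ_n·τ_n − τ_data·x̄)/τ₀ = (-3.8465·0.132121 − 0.122200·-2.6) / 0.009921 = -0.190483/0.009921 ≈ -19.2.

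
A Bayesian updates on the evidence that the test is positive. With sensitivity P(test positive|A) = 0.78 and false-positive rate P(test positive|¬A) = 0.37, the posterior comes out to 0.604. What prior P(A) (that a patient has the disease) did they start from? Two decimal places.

In odds form, posterior odds = prior odds × likelihood ratio, so prior odds = posterior odds ÷ LR.
Posterior odds = 0.604/(1−0.604) = 1.5253. LR = 0.78/0.37 = 2.1081.
Prior odds = 1.5253/2.1081 = 0.7235, so P(A) = 0.7235/(1+0.7235) ≈ 0.42.

P(A) = 0.42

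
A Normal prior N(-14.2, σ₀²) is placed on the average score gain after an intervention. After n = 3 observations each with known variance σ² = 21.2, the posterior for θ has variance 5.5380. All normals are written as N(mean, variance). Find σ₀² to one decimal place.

σ₀² = 25.6

Posterior precision equals prior precision plus data precision: 1/σ_n² = 1/σ₀² + n/σ².
So 1/σ₀² = 1/5.5380 − 3/21.2 = 0.180571 − 0.141509 = 0.039062.
Hence σ₀² = 1/0.039062 ≈ 25.6.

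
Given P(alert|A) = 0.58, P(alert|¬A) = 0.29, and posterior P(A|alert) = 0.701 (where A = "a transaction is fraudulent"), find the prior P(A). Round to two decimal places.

In odds form, posterior odds = prior odds × likelihood ratio, so prior odds = posterior odds ÷ LR.
Posterior odds = 0.701/(1−0.701) = 2.3445. LR = 0.58/0.29 = 2.0000.
Prior odds = 2.3445/2.0000 = 1.1723, so P(A) = 1.1723/(1+1.1723) ≈ 0.54.

P(A) = 0.54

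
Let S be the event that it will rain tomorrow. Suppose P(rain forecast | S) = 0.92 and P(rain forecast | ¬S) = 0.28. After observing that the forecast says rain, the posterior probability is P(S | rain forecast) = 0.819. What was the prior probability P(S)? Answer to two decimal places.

Bayes' rule in odds form gives O(S|E) = O(S)·[P(E|S)/P(E|¬S)], hence O(S) = O(S|E)/LR.
Posterior odds = 0.819/(1−0.819) = 4.5249. LR = 0.92/0.28 = 3.2857.
Prior odds = 4.5249/3.2857 = 1.3771, so P(S) = 1.3771/(1+1.3771) ≈ 0.58.

P(S) = 0.58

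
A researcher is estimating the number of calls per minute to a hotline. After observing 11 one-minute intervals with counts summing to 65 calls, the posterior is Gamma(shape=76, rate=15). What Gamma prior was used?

Gamma–Poisson conjugacy: posterior shape = α + Σxᵢ, posterior rate = β + n.
So α = 76 − 65 = 11 and β = 15 − 11 = 4.

Gamma(shape=11, rate=4)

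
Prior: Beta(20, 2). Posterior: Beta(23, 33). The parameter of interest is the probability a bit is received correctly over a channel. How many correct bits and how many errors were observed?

A Beta(α, β) prior with s successes and f failures in binomial data gives a Beta(α+s, β+f) posterior.
So s = 23 − 20 = 3 and f = 33 − 2 = 31.

3 correct bits and 31 errors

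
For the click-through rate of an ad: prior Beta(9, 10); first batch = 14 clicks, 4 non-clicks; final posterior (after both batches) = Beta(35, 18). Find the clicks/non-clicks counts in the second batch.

12 clicks and 4 non-clicks

Because Beta–binomial updating is additive in the counts, the combined data contributed (α_post−α_prior, β_post−β_prior) successes and failures.
Total across both batches: 35−9=26 clicks, 18−10=8 non-clicks.
Subtract the first batch: 26−14=12 clicks and 8−4=4 non-clicks.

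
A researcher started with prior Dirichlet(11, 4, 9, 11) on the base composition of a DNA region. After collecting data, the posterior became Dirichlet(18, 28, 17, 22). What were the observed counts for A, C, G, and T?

For a Dirichlet(α) prior with multinomial counts c, the posterior is Dirichlet(α + c) componentwise.
Counts are posterior − prior componentwise: 18−11=7, 28−4=24, 17−9=8, 22−11=11.

counts (7, 24, 8, 11)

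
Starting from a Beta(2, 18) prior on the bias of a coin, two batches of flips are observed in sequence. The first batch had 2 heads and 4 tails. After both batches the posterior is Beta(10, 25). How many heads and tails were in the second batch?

6 heads and 3 tails

Because Beta–binomial updating is additive in the counts, the combined data contributed (α_post−α_prior, β_post−β_prior) successes and failures.
Total across both batches: 10−2=8 heads, 25−18=7 tails.
Subtract the first batch: 8−2=6 heads and 7−4=3 tails.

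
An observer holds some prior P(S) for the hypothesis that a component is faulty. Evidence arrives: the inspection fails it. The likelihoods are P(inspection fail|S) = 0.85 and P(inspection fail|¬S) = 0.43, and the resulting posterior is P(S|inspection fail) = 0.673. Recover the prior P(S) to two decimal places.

In odds form, posterior odds = prior odds × likelihood ratio, so prior odds = posterior odds ÷ LR.
Posterior odds = 0.673/(1−0.673) = 2.0581. LR = 0.85/0.43 = 1.9767.
Prior odds = 2.0581/1.9767 = 1.0412, so P(S) = 1.0412/(1+1.0412) ≈ 0.51.

P(S) = 0.51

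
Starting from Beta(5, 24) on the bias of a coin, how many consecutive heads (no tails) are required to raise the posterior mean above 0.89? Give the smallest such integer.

k = 190

After k heads and 0 tails the posterior is Beta(5+k, 24), with mean (5+k)/(5+24+k).
Set (5+k)/(29+k) > 0.89 and solve: k > (0.89·29 − 5)/(1 − 0.89) = 189.182.
The smallest integer exceeding 189.182 is 190, and checking k=190: (195)/(219) = 0.8904 > 0.89.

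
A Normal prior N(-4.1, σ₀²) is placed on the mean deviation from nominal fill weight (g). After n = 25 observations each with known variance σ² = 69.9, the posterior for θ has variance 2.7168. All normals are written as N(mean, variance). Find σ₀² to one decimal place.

For the Normal–Normal model with known σ², precisions add: τ_n = τ₀ + n/σ².
So 1/σ₀² = 1/2.7168 − 25/69.9 = 0.368080 − 0.357654 = 0.010426.
Hence σ₀² = 1/0.010426 ≈ 95.9.

σ₀² = 95.9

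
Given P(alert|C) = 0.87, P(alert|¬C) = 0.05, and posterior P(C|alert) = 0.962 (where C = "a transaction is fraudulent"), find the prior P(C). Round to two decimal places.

In odds form, posterior odds = prior odds × likelihood ratio, so prior odds = posterior odds ÷ LR.
Posterior odds = 0.962/(1−0.962) = 25.3158. LR = 0.87/0.05 = 17.4000.
Prior odds = 25.3158/17.4000 = 1.4549, so P(C) = 1.4549/(1+1.4549) ≈ 0.59.

P(C) = 0.59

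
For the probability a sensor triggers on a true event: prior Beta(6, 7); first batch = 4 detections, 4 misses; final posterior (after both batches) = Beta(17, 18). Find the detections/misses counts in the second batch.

7 detections and 7 misses

Sequential conjugate updates are equivalent to a single update on the pooled data, so total successes = posterior α − prior α and total failures = posterior β − prior β.
Total across both batches: 17−6=11 detections, 18−7=11 misses.
Subtract the first batch: 11−4=7 detections and 11−4=7 misses.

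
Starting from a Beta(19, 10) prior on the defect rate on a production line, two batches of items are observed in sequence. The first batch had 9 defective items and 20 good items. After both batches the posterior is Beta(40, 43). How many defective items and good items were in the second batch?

Because Beta–binomial updating is additive in the counts, the combined data contributed (α_post−α_prior, β_post−β_prior) successes and failures.
Total across both batches: 40−19=21 defective items, 43−10=33 good items.
Subtract the first batch: 21−9=12 defective items and 33−20=13 good items.

12 defective items and 13 good items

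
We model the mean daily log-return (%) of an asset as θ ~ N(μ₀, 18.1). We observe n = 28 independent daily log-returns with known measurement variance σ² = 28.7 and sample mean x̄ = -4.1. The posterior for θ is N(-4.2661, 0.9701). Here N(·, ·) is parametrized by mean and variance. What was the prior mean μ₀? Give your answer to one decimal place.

With known observation variance, the Normal–Normal posterior has precision τ_n = τ₀ + n/σ² and mean μ_n = (τ₀μ₀ + (n/σ²)x̄)/τ_n.
Here τ₀ = 1/18.1 = 0.055249 and τ_data = 28/28.7 = 0.975610, so τ_n = 1.030859.
Rearranging for μ₀: μ₀ = (μ_n·τ_n − τ_data·x̄)/τ₀ = (-4.2661·1.030859 − 0.975610·-4.1) / 0.055249 = -0.397747/0.055249 ≈ -7.2.

μ₀ = -7.2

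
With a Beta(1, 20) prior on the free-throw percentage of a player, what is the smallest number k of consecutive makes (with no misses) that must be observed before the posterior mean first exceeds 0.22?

After k makes and 0 misses the posterior is Beta(1+k, 20), with mean (1+k)/(1+20+k).
Set (1+k)/(21+k) > 0.22 and solve: k > (0.22·21 − 1)/(1 − 0.22) = 4.641.
The smallest integer exceeding 4.641 is 5.

k = 5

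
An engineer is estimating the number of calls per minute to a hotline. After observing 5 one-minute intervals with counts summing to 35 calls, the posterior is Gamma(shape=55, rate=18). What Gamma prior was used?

Gamma–Poisson conjugacy: posterior shape = α + Σxᵢ, posterior rate = β + n.
So α = 55 − 35 = 20 and β = 18 − 5 = 13.

Gamma(shape=20, rate=13)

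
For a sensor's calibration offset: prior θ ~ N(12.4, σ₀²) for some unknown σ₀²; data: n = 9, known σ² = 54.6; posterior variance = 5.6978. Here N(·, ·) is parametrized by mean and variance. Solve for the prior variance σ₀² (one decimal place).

Posterior precision equals prior precision plus data precision: 1/σ_n² = 1/σ₀² + n/σ².
So 1/σ₀² = 1/5.6978 − 9/54.6 = 0.175506 − 0.164835 = 0.010671.
Hence σ₀² = 1/0.010671 ≈ 93.7.

σ₀² = 93.7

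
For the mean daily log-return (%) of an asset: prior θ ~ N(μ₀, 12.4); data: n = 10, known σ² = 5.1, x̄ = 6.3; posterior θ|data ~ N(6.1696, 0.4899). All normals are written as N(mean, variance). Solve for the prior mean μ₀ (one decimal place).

The posterior mean is a precision-weighted average: μ_n = (τ₀μ₀ + τ_data·x̄)/(τ₀+τ_data), with τ₀=1/σ₀² and τ_data=n/σ².
Here τ₀ = 1/12.4 = 0.080645 and τ_data = 10/5.1 = 1.960784, so τ_n = 2.041429.
Rearranging for μ₀: μ₀ = (μ_n·τ_n − τ_data·x̄)/τ₀ = (6.1696·2.041429 − 1.960784·6.3) / 0.080645 = 0.241861/0.080645 ≈ 3.0.

μ₀ = 3.0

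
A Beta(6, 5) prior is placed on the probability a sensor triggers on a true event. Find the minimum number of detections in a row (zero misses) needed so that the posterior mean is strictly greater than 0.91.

k = 45

After k detections and 0 misses the posterior is Beta(6+k, 5), with mean (6+k)/(6+5+k).
Set (6+k)/(11+k) > 0.91 and solve: k > (0.91·11 − 6)/(1 − 0.91) = 44.556.
The smallest integer exceeding 44.556 is 45.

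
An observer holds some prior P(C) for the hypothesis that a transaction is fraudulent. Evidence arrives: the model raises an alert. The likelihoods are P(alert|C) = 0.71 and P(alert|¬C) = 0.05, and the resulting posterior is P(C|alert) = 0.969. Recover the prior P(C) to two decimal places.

P(C) = 0.69

Bayes' rule in odds form gives O(C|E) = O(C)·[P(E|C)/P(E|¬C)], hence O(C) = O(C|E)/LR.
Posterior odds = 0.969/(1−0.969) = 31.2581. LR = 0.71/0.05 = 14.2000.
Prior odds = 31.2581/14.2000 = 2.2013, so P(C) = 2.2013/(1+2.2013) ≈ 0.69.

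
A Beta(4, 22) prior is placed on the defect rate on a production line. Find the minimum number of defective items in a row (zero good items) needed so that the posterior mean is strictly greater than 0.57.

After k defective items and 0 good items the posterior is Beta(4+k, 22), with mean (4+k)/(4+22+k).
Set (4+k)/(26+k) > 0.57 and solve: k > (0.57·26 − 4)/(1 − 0.57) = 25.163.
The smallest integer exceeding 25.163 is 26, and checking k=26: (30)/(52) = 0.5769 > 0.57.

k = 26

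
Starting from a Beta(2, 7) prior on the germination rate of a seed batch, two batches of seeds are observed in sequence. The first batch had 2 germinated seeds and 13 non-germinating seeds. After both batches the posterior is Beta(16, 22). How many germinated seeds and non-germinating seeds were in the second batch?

Sequential conjugate updates are equivalent to a single update on the pooled data, so total successes = posterior α − prior α and total failures = posterior β − prior β.
Total across both batches: 16−2=14 germinated seeds, 22−7=15 non-germinating seeds.
Subtract the first batch: 14−2=12 germinated seeds and 15−13=2 non-germinating seeds.

12 germinated seeds and 2 non-germinating seeds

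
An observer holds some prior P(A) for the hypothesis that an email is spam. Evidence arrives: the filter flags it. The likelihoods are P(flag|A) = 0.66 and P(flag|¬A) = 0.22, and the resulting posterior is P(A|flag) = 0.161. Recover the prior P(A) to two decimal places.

In odds form, posterior odds = prior odds × likelihood ratio, so prior odds = posterior odds ÷ LR.
Posterior odds = 0.161/(1−0.161) = 0.1919. LR = 0.66/0.22 = 3.0000.
Prior odds = 0.1919/3.0000 = 0.0640, so P(A) = 0.0640/(1+0.0640) ≈ 0.06.

P(A) = 0.06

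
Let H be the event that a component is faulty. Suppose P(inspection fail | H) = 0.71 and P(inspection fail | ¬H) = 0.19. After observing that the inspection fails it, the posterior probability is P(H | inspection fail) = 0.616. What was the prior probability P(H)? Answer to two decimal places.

Bayes' rule in odds form gives O(H|E) = O(H)·[P(E|H)/P(E|¬H)], hence O(H) = O(H|E)/LR.
Posterior odds = 0.616/(1−0.616) = 1.6042. LR = 0.71/0.19 = 3.7368.
Prior odds = 1.6042/3.7368 = 0.4293, so P(H) = 0.4293/(1+0.4293) ≈ 0.30.

P(H) = 0.30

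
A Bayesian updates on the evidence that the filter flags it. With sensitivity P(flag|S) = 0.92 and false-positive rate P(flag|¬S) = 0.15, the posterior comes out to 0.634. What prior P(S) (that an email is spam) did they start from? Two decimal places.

Bayes' rule in odds form gives O(S|E) = O(S)·[P(E|S)/P(E|¬S)], hence O(S) = O(S|E)/LR.
Posterior odds = 0.634/(1−0.634) = 1.7322. LR = 0.92/0.15 = 6.1333.
Prior odds = 1.7322/6.1333 = 0.2824, so P(S) = 0.2824/(1+0.2824) ≈ 0.22.

P(S) = 0.22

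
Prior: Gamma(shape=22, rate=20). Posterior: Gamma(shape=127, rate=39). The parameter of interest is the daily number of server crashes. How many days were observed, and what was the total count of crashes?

n = 19 days with total 105 crashes

A Gamma(α, β) prior (rate parametrization) on a Poisson rate with n observations summing to S gives posterior Gamma(α+S, β+n).
Matching: Σxᵢ = 127 − 22 = 105 and n = 39 − 20 = 19.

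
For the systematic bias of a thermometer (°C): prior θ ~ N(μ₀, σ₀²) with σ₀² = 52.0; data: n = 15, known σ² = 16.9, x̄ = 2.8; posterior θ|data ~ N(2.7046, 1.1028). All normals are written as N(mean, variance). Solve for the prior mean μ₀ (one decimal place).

μ₀ = -1.7

The posterior mean is a precision-weighted average: μ_n = (τ₀μ₀ + τ_data·x̄)/(τ₀+τ_data), with τ₀=1/σ₀² and τ_data=n/σ².
Here τ₀ = 1/52.0 = 0.019231 and τ_data = 15/16.9 = 0.887574, so τ_n = 0.906805.
Rearranging for μ₀: μ₀ = (μ_n·τ_n − τ_data·x̄)/τ₀ = (2.7046·0.906805 − 0.887574·2.8) / 0.019231 = -0.032662/0.019231 ≈ -1.7.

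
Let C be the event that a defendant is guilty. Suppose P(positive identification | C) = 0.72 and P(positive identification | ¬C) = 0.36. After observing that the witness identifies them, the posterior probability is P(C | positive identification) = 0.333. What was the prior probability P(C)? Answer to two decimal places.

P(C) = 0.20

In odds form, posterior odds = prior odds × likelihood ratio, so prior odds = posterior odds ÷ LR.
Posterior odds = 0.333/(1−0.333) = 0.4993. LR = 0.72/0.36 = 2.0000.
Prior odds = 0.4993/2.0000 = 0.2497, so P(C) = 0.2497/(1+0.2497) ≈ 0.20.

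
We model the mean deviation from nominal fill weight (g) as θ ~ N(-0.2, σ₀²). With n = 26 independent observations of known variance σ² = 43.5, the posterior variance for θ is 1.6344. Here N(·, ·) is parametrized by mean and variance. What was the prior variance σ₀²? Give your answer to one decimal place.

For the Normal–Normal model with known σ², precisions add: τ_n = τ₀ + n/σ².
So 1/σ₀² = 1/1.6344 − 26/43.5 = 0.611845 − 0.597701 = 0.014144.
Hence σ₀² = 1/0.014144 ≈ 70.7.

σ₀² = 70.7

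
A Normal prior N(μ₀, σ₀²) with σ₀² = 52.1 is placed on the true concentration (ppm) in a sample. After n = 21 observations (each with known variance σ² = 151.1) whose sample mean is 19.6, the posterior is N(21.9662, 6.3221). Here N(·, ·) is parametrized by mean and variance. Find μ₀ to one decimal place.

μ₀ = 39.1

With known observation variance, the Normal–Normal posterior has precision τ_n = τ₀ + n/σ² and mean μ_n = (τ₀μ₀ + (n/σ²)x̄)/τ_n.
Here τ₀ = 1/52.1 = 0.019194 and τ_data = 21/151.1 = 0.138981, so τ_n = 0.158175.
Rearranging for μ₀: μ₀ = (μ_n·τ_n − τ_data·x̄)/τ₀ = (21.9662·0.158175 − 0.138981·19.6) / 0.019194 = 0.750476/0.019194 ≈ 39.1.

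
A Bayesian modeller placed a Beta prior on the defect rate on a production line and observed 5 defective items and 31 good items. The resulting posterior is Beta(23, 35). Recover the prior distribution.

Beta(18, 4)

A Beta(a, b) prior with s successes and f failures in binomial data gives a Beta(a+s, b+f) posterior.
So a = 23 − 5 = 18 and b = 35 − 31 = 4.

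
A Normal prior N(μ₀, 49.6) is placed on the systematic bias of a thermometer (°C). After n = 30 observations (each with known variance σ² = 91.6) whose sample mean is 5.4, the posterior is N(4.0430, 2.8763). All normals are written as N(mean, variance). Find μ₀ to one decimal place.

With known observation variance, the Normal–Normal posterior has precision τ_n = τ₀ + n/σ² and mean μ_n = (τ₀μ₀ + (n/σ²)x̄)/τ_n.
Here τ₀ = 1/49.6 = 0.020161 and τ_data = 30/91.6 = 0.327511, so τ_n = 0.347672.
Rearranging for μ₀: μ₀ = (μ_n·τ_n − τ_data·x̄)/τ₀ = (4.0430·0.347672 − 0.327511·5.4) / 0.020161 = -0.362922/0.020161 ≈ -18.0.

μ₀ = -18.0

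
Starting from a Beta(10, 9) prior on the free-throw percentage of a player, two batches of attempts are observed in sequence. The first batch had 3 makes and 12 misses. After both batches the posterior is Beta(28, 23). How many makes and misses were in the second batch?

Because Beta–binomial updating is additive in the counts, the combined data contributed (α_post−α_prior, β_post−β_prior) successes and failures.
Total across both batches: 28−10=18 makes, 23−9=14 misses.
Subtract the first batch: 18−3=15 makes and 14−12=2 misses.

15 makes and 2 misses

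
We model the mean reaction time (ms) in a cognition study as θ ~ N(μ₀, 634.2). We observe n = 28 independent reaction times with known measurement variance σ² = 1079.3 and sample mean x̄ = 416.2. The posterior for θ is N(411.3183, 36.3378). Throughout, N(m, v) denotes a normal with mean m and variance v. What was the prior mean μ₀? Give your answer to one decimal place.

μ₀ = 331.0

With known observation variance, the Normal–Normal posterior has precision τ_n = τ₀ + n/σ² and mean μ_n = (τ₀μ₀ + (n/σ²)x̄)/τ_n.
Here τ₀ = 1/634.2 = 0.001577 and τ_data = 28/1079.3 = 0.025943, so τ_n = 0.027520.
Rearranging for μ₀: μ₀ = (μ_n·τ_n − τ_data·x̄)/τ₀ = (411.3183·0.027520 − 0.025943·416.2) / 0.001577 = 0.522003/0.001577 ≈ 331.0.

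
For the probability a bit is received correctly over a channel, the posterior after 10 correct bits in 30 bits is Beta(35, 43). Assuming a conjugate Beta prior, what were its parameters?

Beta(25, 23)

A Beta(α, β) prior with s successes and f failures in binomial data gives a Beta(α+s, β+f) posterior.
Subtract the data counts: 35−10=25, 43−20=23.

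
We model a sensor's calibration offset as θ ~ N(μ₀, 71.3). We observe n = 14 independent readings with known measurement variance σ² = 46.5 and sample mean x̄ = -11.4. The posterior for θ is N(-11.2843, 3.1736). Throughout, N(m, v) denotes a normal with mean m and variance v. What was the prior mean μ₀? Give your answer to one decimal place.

μ₀ = -8.8

With known observation variance, the Normal–Normal posterior has precision τ_n = τ₀ + n/σ² and mean μ_n = (τ₀μ₀ + (n/σ²)x̄)/τ_n.
Here τ₀ = 1/71.3 = 0.014025 and τ_data = 14/46.5 = 0.301075, so τ_n = 0.315100.
Rearranging for μ₀: μ₀ = (μ_n·τ_n − τ_data·x̄)/τ₀ = (-11.2843·0.315100 − 0.301075·-11.4) / 0.014025 = -0.123428/0.014025 ≈ -8.8.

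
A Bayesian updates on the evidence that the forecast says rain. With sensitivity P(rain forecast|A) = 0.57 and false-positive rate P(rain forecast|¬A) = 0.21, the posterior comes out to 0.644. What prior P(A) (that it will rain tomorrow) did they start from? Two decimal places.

In odds form, posterior odds = prior odds × likelihood ratio, so prior odds = posterior odds ÷ LR.
Posterior odds = 0.644/(1−0.644) = 1.8090. LR = 0.57/0.21 = 2.7143.
Prior odds = 1.8090/2.7143 = 0.6665, so P(A) = 0.6665/(1+0.6665) ≈ 0.40.

P(A) = 0.40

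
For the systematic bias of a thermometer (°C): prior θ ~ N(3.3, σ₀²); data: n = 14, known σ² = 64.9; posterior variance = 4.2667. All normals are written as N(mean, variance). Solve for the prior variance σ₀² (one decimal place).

For the Normal–Normal model with known σ², precisions add: τ_n = τ₀ + n/σ².
So 1/σ₀² = 1/4.2667 − 14/64.9 = 0.234373 − 0.215716 = 0.018657.
Hence σ₀² = 1/0.018657 ≈ 53.6.

σ₀² = 53.6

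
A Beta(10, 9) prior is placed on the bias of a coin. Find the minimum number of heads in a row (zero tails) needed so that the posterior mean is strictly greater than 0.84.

After k heads and 0 tails the posterior is Beta(10+k, 9), with mean (10+k)/(10+9+k).
Set (10+k)/(19+k) > 0.84 and solve: k > (0.84·19 − 10)/(1 − 0.84) = 37.250.
The smallest integer exceeding 37.250 is 38, and checking k=38: (48)/(57) = 0.8421 > 0.84.

k = 38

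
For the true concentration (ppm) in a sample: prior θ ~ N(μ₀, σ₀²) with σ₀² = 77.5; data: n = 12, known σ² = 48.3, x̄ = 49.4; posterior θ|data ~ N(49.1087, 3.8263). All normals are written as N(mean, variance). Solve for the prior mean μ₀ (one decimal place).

The posterior mean is a precision-weighted average: μ_n = (τ₀μ₀ + τ_data·x̄)/(τ₀+τ_data), with τ₀=1/σ₀² and τ_data=n/σ².
Here τ₀ = 1/77.5 = 0.012903 and τ_data = 12/48.3 = 0.248447, so τ_n = 0.261350.
Rearranging for μ₀: μ₀ = (μ_n·τ_n − τ_data·x̄)/τ₀ = (49.1087·0.261350 − 0.248447·49.4) / 0.012903 = 0.561277/0.012903 ≈ 43.5.

μ₀ = 43.5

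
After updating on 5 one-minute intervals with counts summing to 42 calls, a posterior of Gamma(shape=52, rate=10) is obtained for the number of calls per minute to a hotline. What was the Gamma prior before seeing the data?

A Gamma(α, β) prior (rate parametrization) on a Poisson rate with n observations summing to S gives posterior Gamma(α+S, β+n).
So α = 52 − 42 = 10 and β = 10 − 5 = 5.

Gamma(shape=10, rate=5)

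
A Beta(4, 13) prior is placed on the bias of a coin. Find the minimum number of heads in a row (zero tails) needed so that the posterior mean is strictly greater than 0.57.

After k heads and 0 tails the posterior is Beta(4+k, 13), with mean (4+k)/(4+13+k).
Set (4+k)/(17+k) > 0.57 and solve: k > (0.57·17 − 4)/(1 − 0.57) = 13.233.
The smallest integer exceeding 13.233 is 14.

k = 14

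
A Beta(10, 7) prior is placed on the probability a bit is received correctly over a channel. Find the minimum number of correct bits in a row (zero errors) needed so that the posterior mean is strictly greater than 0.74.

k = 10

After k correct bits and 0 errors the posterior is Beta(10+k, 7), with mean (10+k)/(10+7+k).
Set (10+k)/(17+k) > 0.74 and solve: k > (0.74·17 − 10)/(1 − 0.74) = 9.923.
The smallest integer exceeding 9.923 is 10.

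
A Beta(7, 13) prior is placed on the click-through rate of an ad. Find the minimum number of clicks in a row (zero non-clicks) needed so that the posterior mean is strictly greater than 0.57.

k = 11

After k clicks and 0 non-clicks the posterior is Beta(7+k, 13), with mean (7+k)/(7+13+k).
Set (7+k)/(20+k) > 0.57 and solve: k > (0.57·20 − 7)/(1 − 0.57) = 10.233.
The smallest integer exceeding 10.233 is 11.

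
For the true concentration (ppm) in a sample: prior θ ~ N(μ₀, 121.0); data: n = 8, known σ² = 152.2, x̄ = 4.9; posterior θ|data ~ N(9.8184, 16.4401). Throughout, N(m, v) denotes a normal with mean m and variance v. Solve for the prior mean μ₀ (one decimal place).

μ₀ = 41.1

With known observation variance, the Normal–Normal posterior has precision τ_n = τ₀ + n/σ² and mean μ_n = (τ₀μ₀ + (n/σ²)x̄)/τ_n.
Here τ₀ = 1/121.0 = 0.008264 and τ_data = 8/152.2 = 0.052562, so τ_n = 0.060826.
Rearranging for μ₀: μ₀ = (μ_n·τ_n − τ_data·x̄)/τ₀ = (9.8184·0.060826 − 0.052562·4.9) / 0.008264 = 0.339660/0.008264 ≈ 41.1.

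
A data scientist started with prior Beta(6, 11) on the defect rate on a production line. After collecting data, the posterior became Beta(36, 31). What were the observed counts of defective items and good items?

30 defective items and 20 good items

Beta is conjugate to the binomial likelihood: posterior = Beta(a+s, b+f).
Match parameters: s=36−6=30, f=31−11=20.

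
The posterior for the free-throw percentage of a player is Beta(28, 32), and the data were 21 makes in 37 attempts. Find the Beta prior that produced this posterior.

Beta(7, 16)

A Beta(α, β) prior with s successes and f failures in binomial data gives a Beta(α+s, β+f) posterior.
So α = 28 − 21 = 7 and β = 32 − 16 = 16.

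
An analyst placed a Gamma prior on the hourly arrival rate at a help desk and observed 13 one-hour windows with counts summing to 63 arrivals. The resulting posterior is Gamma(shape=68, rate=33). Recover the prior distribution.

A Gamma(α, β) prior (rate parametrization) on a Poisson rate with n observations summing to S gives posterior Gamma(α+S, β+n).
So α = 68 − 63 = 5 and β = 33 − 13 = 20.

Gamma(shape=5, rate=20)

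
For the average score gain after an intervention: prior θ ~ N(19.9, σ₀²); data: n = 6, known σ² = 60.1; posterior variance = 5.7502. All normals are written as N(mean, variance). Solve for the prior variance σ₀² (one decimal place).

σ₀² = 13.5

For the Normal–Normal model with known σ², precisions add: τ_n = τ₀ + n/σ².
So 1/σ₀² = 1/5.7502 − 6/60.1 = 0.173907 − 0.099834 = 0.074073.
Hence σ₀² = 1/0.074073 ≈ 13.5.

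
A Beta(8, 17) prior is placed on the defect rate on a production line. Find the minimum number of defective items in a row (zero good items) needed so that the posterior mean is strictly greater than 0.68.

After k defective items and 0 good items the posterior is Beta(8+k, 17), with mean (8+k)/(8+17+k).
Set (8+k)/(25+k) > 0.68 and solve: k > (0.68·25 − 8)/(1 − 0.68) = 28.125.
The smallest integer exceeding 28.125 is 29.

k = 29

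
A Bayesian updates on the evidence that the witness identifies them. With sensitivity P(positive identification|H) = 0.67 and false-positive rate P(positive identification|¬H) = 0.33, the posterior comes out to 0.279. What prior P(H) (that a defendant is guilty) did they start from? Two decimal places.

P(H) = 0.16

Bayes' rule in odds form gives O(H|E) = O(H)·[P(E|H)/P(E|¬H)], hence O(H) = O(H|E)/LR.
Posterior odds = 0.279/(1−0.279) = 0.3870. LR = 0.67/0.33 = 2.0303.
Prior odds = 0.3870/2.0303 = 0.1906, so P(H) = 0.1906/(1+0.1906) ≈ 0.16.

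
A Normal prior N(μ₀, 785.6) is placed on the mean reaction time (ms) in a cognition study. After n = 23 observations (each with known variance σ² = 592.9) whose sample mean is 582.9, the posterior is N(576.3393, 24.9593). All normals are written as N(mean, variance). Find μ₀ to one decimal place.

μ₀ = 376.4

The posterior mean is a precision-weighted average: μ_n = (τ₀μ₀ + τ_data·x̄)/(τ₀+τ_data), with τ₀=1/σ₀² and τ_data=n/σ².
Here τ₀ = 1/785.6 = 0.001273 and τ_data = 23/592.9 = 0.038792, so τ_n = 0.040065.
Rearranging for μ₀: μ₀ = (μ_n·τ_n − τ_data·x̄)/τ₀ = (576.3393·0.040065 − 0.038792·582.9) / 0.001273 = 0.479177/0.001273 ≈ 376.4.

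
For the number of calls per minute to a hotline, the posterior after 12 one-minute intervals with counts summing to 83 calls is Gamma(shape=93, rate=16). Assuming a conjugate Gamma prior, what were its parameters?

Gamma(shape=10, rate=4)

Gamma–Poisson conjugacy: posterior shape = α + Σxᵢ, posterior rate = β + n.
So α = 93 − 83 = 10 and β = 16 − 12 = 4.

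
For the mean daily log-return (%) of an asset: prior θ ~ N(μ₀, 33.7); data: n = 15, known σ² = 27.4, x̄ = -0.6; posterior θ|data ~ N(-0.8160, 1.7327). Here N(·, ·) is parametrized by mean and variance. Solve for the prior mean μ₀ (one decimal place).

The posterior mean is a precision-weighted average: μ_n = (τ₀μ₀ + τ_data·x̄)/(τ₀+τ_data), with τ₀=1/σ₀² and τ_data=n/σ².
Here τ₀ = 1/33.7 = 0.029674 and τ_data = 15/27.4 = 0.547445, so τ_n = 0.577119.
Rearranging for μ₀: μ₀ = (μ_n·τ_n − τ_data·x̄)/τ₀ = (-0.8160·0.577119 − 0.547445·-0.6) / 0.029674 = -0.142462/0.029674 ≈ -4.8.

μ₀ = -4.8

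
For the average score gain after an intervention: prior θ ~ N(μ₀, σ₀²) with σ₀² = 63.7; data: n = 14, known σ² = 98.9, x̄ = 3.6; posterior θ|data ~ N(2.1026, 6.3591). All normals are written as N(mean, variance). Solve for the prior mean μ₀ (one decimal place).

μ₀ = -11.4

With known observation variance, the Normal–Normal posterior has precision τ_n = τ₀ + n/σ² and mean μ_n = (τ₀μ₀ + (n/σ²)x̄)/τ_n.
Here τ₀ = 1/63.7 = 0.015699 and τ_data = 14/98.9 = 0.141557, so τ_n = 0.157256.
Rearranging for μ₀: μ₀ = (μ_n·τ_n − τ_data·x̄)/τ₀ = (2.1026·0.157256 − 0.141557·3.6) / 0.015699 = -0.178959/0.015699 ≈ -11.4.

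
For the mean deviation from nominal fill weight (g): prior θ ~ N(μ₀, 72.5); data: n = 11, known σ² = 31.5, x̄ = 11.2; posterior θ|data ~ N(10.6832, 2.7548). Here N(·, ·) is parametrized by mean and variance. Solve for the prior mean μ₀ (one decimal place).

μ₀ = -2.4

With known observation variance, the Normal–Normal posterior has precision τ_n = τ₀ + n/σ² and mean μ_n = (τ₀μ₀ + (n/σ²)x̄)/τ_n.
Here τ₀ = 1/72.5 = 0.013793 and τ_data = 11/31.5 = 0.349206, so τ_n = 0.362999.
Rearranging for μ₀: μ₀ = (μ_n·τ_n − τ_data·x̄)/τ₀ = (10.6832·0.362999 − 0.349206·11.2) / 0.013793 = -0.033116/0.013793 ≈ -2.4.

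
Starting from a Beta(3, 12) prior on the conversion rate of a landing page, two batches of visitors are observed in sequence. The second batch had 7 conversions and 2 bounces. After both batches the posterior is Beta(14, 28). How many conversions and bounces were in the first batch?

Sequential conjugate updates are equivalent to a single update on the pooled data, so total successes = posterior α − prior α and total failures = posterior β − prior β.
Total across both batches: 14−3=11 conversions, 28−12=16 bounces.
Subtract the second batch: 11−7=4 conversions and 16−2=14 bounces.

4 conversions and 14 bounces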